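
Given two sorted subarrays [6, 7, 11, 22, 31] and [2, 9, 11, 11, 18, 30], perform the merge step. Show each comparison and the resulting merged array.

Merging process:

Compare 6 vs 2: take 2 from right. Merged: [2]
Compare 6 vs 9: take 6 from left. Merged: [2, 6]
Compare 7 vs 9: take 7 from left. Merged: [2, 6, 7]
Compare 11 vs 9: take 9 from right. Merged: [2, 6, 7, 9]
Compare 11 vs 11: take 11 from left. Merged: [2, 6, 7, 9, 11]
Compare 22 vs 11: take 11 from right. Merged: [2, 6, 7, 9, 11, 11]
Compare 22 vs 11: take 11 from right. Merged: [2, 6, 7, 9, 11, 11, 11]
Compare 22 vs 18: take 18 from right. Merged: [2, 6, 7, 9, 11, 11, 11, 18]
Compare 22 vs 30: take 22 from left. Merged: [2, 6, 7, 9, 11, 11, 11, 18, 22]
Compare 31 vs 30: take 30 from right. Merged: [2, 6, 7, 9, 11, 11, 11, 18, 22, 30]
Append remaining from left: [31]. Merged: [2, 6, 7, 9, 11, 11, 11, 18, 22, 30, 31]

Final merged array: [2, 6, 7, 9, 11, 11, 11, 18, 22, 30, 31]
Total comparisons: 10

The merged array is [2, 6, 7, 9, 11, 11, 11, 18, 22, 30, 31], requiring 10 comparisons. The merge step runs in O(n) time where n is the total number of elements.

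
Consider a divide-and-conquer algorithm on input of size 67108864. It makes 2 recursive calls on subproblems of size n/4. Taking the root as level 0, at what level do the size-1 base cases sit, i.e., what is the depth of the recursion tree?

For divide and conquer with division factor 4:

Problem sizes at each level:
Level 0: 67108864
Level 1: 16777216
Level 2: 4194304
Level 3: 1048576
Level 4: 262144
Level 5: 65536
Level 6: 16384
Level 7: 4096
Level 8: 1024
Level 9: 256
Level 10: 64
Level 11: 16
Level 12: 4
Level 13: 1

The root is level 0 and the size-1 base case is level 13 (the tree spans levels 0 through 13, i.e. 14 levels counting the root), so the depth is the number of divisions: log_4(67108864) = 13

The recursion tree depth is log_4(67108864) = 13. At each level, the problem size is divided by 4, so it takes 13 divisions to reduce to a base case of size 1. The algorithm makes 2 recursive calls at each level.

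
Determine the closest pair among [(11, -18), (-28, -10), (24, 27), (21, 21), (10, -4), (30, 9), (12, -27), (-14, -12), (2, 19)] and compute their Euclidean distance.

Computing all pairwise distances among 9 points:

d((11, -18), (-28, -10)) = 39.8121
d((11, -18), (24, 27)) = 46.8402
d((11, -18), (21, 21)) = 40.2616
d((11, -18), (10, -4)) = 14.0357
d((11, -18), (30, 9)) = 33.0151
d((11, -18), (12, -27)) = 9.0554
d((11, -18), (-14, -12)) = 25.7099
d((11, -18), (2, 19)) = 38.0789
d((-28, -10), (24, 27)) = 63.8201
d((-28, -10), (21, 21)) = 57.9828
d((-28, -10), (10, -4)) = 38.4708
d((-28, -10), (30, 9)) = 61.0328
d((-28, -10), (12, -27)) = 43.4626
d((-28, -10), (-14, -12)) = 14.1421
d((-28, -10), (2, 19)) = 41.7253
d((24, 27), (21, 21)) = 6.7082 <-- minimum
d((24, 27), (10, -4)) = 34.0147
d((24, 27), (30, 9)) = 18.9737
d((24, 27), (12, -27)) = 55.3173
d((24, 27), (-14, -12)) = 54.4518
d((24, 27), (2, 19)) = 23.4094
d((21, 21), (10, -4)) = 27.313
d((21, 21), (30, 9)) = 15.0
d((21, 21), (12, -27)) = 48.8365
d((21, 21), (-14, -12)) = 48.1041
d((21, 21), (2, 19)) = 19.105
d((10, -4), (30, 9)) = 23.8537
d((10, -4), (12, -27)) = 23.0868
d((10, -4), (-14, -12)) = 25.2982
d((10, -4), (2, 19)) = 24.3516
d((30, 9), (12, -27)) = 40.2492
d((30, 9), (-14, -12)) = 48.7545
d((30, 9), (2, 19)) = 29.7321
d((12, -27), (-14, -12)) = 30.0167
d((12, -27), (2, 19)) = 47.0744
d((-14, -12), (2, 19)) = 34.8855

Closest pair: (24, 27) and (21, 21) with distance 6.7082

The closest pair is (24, 27) and (21, 21) with Euclidean distance 6.7082. For 9 points, brute-force pairwise comparison is shown above. For large n, the divide-and-conquer algorithm (sort by x, recurse on halves, check the dividing strip) achieves O(n log n).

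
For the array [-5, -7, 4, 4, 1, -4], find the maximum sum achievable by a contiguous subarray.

Using Kadane's algorithm on [-5, -7, 4, 4, 1, -4]:

Scanning through the array:
Position 1 (value -7): max_ending_here = -7, max_so_far = -5
Position 2 (value 4): max_ending_here = 4, max_so_far = 4
Position 3 (value 4): max_ending_here = 8, max_so_far = 8
Position 4 (value 1): max_ending_here = 9, max_so_far = 9
Position 5 (value -4): max_ending_here = 5, max_so_far = 9

Maximum subarray: [4, 4, 1]
Maximum sum: 9

The maximum subarray is [4, 4, 1] with sum 9. This subarray runs from index 2 to index 4.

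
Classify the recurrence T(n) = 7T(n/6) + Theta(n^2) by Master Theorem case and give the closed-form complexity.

Master Theorem for T(n) = 7T(n/6) + O(n^2):

a = 7, b = 6, c = 2
log_b(a) = log_6(7) = 1.0860

Case 3: c = 2 > log_6(7) = 1.0860
T(n) = O(n^2) = O(n^2)

For T(n) = 7T(n/6) + O(n^2): log_6(7) = 1.0860. This is Case 3 of the Master Theorem (c > log_b(a), work dominated by root), giving O(n^2).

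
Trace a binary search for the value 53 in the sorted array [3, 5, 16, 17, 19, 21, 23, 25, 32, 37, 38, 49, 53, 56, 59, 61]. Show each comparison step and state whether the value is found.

Binary search for 53 in [3, 5, 16, 17, 19, 21, 23, 25, 32, 37, 38, 49, 53, 56, 59, 61]:

lo=0, hi=15, mid=7, arr[mid]=25 -> 25 < 53, search right half
lo=8, hi=15, mid=11, arr[mid]=49 -> 49 < 53, search right half
lo=12, hi=15, mid=13, arr[mid]=56 -> 56 > 53, search left half
lo=12, hi=12, mid=12, arr[mid]=53 -> Found target at index 12!

Binary search finds 53 at index 12 after 4 comparisons. The search repeatedly halves the search space by comparing with the middle element.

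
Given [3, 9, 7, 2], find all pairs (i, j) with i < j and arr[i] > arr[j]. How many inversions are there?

Finding inversions in [3, 9, 7, 2]:

(0, 3): arr[0]=3 > arr[3]=2
(1, 2): arr[1]=9 > arr[2]=7
(1, 3): arr[1]=9 > arr[3]=2
(2, 3): arr[2]=7 > arr[3]=2

Total inversions: 4

The array has 4 inversion(s): (0,3), (1,2), (1,3), (2,3). Each pair (i,j) satisfies i < j and arr[i] > arr[j].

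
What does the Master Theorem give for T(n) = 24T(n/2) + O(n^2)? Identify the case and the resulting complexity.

Master Theorem for T(n) = 24T(n/2) + O(n^2):

a = 24, b = 2, c = 2
log_b(a) = log_2(24) = 4.5850

Case 1: c = 2 < log_2(24) = 4.5850
T(n) = O(n^(log_2 24))

For T(n) = 24T(n/2) + O(n^2): log_2(24) = 4.5850. This is Case 1 of the Master Theorem (c < log_b(a), work dominated by leaves), giving O(n^(log_2 24)).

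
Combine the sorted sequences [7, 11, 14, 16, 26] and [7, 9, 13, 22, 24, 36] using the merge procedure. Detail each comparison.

Merging process:

Compare 7 vs 7: take 7 from left. Merged: [7]
Compare 11 vs 7: take 7 from right. Merged: [7, 7]
Compare 11 vs 9: take 9 from right. Merged: [7, 7, 9]
Compare 11 vs 13: take 11 from left. Merged: [7, 7, 9, 11]
Compare 14 vs 13: take 13 from right. Merged: [7, 7, 9, 11, 13]
Compare 14 vs 22: take 14 from left. Merged: [7, 7, 9, 11, 13, 14]
Compare 16 vs 22: take 16 from left. Merged: [7, 7, 9, 11, 13, 14, 16]
Compare 26 vs 22: take 22 from right. Merged: [7, 7, 9, 11, 13, 14, 16, 22]
Compare 26 vs 24: take 24 from right. Merged: [7, 7, 9, 11, 13, 14, 16, 22, 24]
Compare 26 vs 36: take 26 from left. Merged: [7, 7, 9, 11, 13, 14, 16, 22, 24, 26]
Append remaining from right: [36]. Merged: [7, 7, 9, 11, 13, 14, 16, 22, 24, 26, 36]

Final merged array: [7, 7, 9, 11, 13, 14, 16, 22, 24, 26, 36]
Total comparisons: 10

The merged array is [7, 7, 9, 11, 13, 14, 16, 22, 24, 26, 36], requiring 10 comparisons. The merge step runs in O(n) time where n is the total number of elements.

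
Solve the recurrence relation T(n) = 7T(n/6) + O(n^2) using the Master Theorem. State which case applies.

Master Theorem for T(n) = 7T(n/6) + O(n^2):

a = 7, b = 6, c = 2
log_b(a) = log_6(7) = 1.0860

Case 3: c = 2 > log_6(7) = 1.0860
T(n) = O(n^2) = O(n^2)

For T(n) = 7T(n/6) + O(n^2): log_6(7) = 1.0860. This is Case 3 of the Master Theorem (c > log_b(a), work dominated by root), giving O(n^2).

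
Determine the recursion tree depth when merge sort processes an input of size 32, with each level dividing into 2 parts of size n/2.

For divide and conquer with division factor 2:

Problem sizes at each level:
Level 0: 32
Level 1: 16
Level 2: 8
Level 3: 4
Level 4: 2
Level 5: 1

The root is level 0 and the size-1 base case is level 5 (the tree spans levels 0 through 5, i.e. 6 levels counting the root), so the depth is the number of divisions: log_2(32) = 5

The recursion tree depth is log_2(32) = 5. At each level, the problem size is divided by 2, so it takes 5 divisions to reduce to a base case of size 1. The algorithm makes 2 recursive calls at each level.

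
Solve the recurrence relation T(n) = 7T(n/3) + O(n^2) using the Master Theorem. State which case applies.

Master Theorem for T(n) = 7T(n/3) + O(n^2):

a = 7, b = 3, c = 2
log_b(a) = log_3(7) = 1.7712

Case 3: c = 2 > log_3(7) = 1.7712
T(n) = O(n^2) = O(n^2)

For T(n) = 7T(n/3) + O(n^2): log_3(7) = 1.7712. This is Case 3 of the Master Theorem (c > log_b(a), work dominated by root), giving O(n^2).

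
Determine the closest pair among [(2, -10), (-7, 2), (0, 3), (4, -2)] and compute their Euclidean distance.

Computing all pairwise distances among 4 points:

d((2, -10), (-7, 2)) = 15.0
d((2, -10), (0, 3)) = 13.1529
d((2, -10), (4, -2)) = 8.2462
d((-7, 2), (0, 3)) = 7.0711
d((-7, 2), (4, -2)) = 11.7047
d((0, 3), (4, -2)) = 6.4031 <-- minimum

Closest pair: (0, 3) and (4, -2) with distance 6.4031

The closest pair is (0, 3) and (4, -2) with Euclidean distance 6.4031. For 4 points, brute-force pairwise comparison is shown above. For large n, the divide-and-conquer algorithm (sort by x, recurse on halves, check the dividing strip) achieves O(n log n).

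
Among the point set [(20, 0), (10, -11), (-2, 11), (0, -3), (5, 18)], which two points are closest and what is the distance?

Computing all pairwise distances among 5 points:

d((20, 0), (10, -11)) = 14.8661
d((20, 0), (-2, 11)) = 24.5967
d((20, 0), (0, -3)) = 20.2237
d((20, 0), (5, 18)) = 23.4307
d((10, -11), (-2, 11)) = 25.0599
d((10, -11), (0, -3)) = 12.8062
d((10, -11), (5, 18)) = 29.4279
d((-2, 11), (0, -3)) = 14.1421
d((-2, 11), (5, 18)) = 9.8995 <-- minimum
d((0, -3), (5, 18)) = 21.587

Closest pair: (-2, 11) and (5, 18) with distance 9.8995

The closest pair is (-2, 11) and (5, 18) with Euclidean distance 9.8995. For 5 points, brute-force pairwise comparison is shown above. For large n, the divide-and-conquer algorithm (sort by x, recurse on halves, check the dividing strip) achieves O(n log n).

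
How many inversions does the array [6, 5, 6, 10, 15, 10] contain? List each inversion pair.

Finding inversions in [6, 5, 6, 10, 15, 10]:

(0, 1): arr[0]=6 > arr[1]=5
(4, 5): arr[4]=15 > arr[5]=10

Total inversions: 2

The array has 2 inversion(s): (0,1), (4,5). Each pair (i,j) satisfies i < j and arr[i] > arr[j].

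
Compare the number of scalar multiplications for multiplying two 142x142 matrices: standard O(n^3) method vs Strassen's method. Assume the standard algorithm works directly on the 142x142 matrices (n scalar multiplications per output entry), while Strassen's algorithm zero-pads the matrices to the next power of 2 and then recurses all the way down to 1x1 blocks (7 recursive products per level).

Matrix multiplication for 142x142 matrices:

Strassen's algorithm requires power-of-2 dimensions. Pad 142x142 to 256x256 (next power of 2).

Standard algorithm: 142^3 = 2863288 multiplications
Strassen's algorithm: 7^(log2(256)) = 7^8 = 5764801 multiplications
Difference: 2863288 - 5764801 = -2901513 (Strassen uses MORE here due to padding overhead — for small or just-over-power-of-2 n, padding can outweigh the per-level savings)

Standard: 2863288 multiplications (142^3). Strassen: 5764801 multiplications (7^8, after padding to 256x256). Strassen reduces 8 recursive multiplications to 7 at each level.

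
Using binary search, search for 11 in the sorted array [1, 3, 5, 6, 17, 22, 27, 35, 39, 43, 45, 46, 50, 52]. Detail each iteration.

Binary search for 11 in [1, 3, 5, 6, 17, 22, 27, 35, 39, 43, 45, 46, 50, 52]:

lo=0, hi=13, mid=6, arr[mid]=27 -> 27 > 11, search left half
lo=0, hi=5, mid=2, arr[mid]=5 -> 5 < 11, search right half
lo=3, hi=5, mid=4, arr[mid]=17 -> 17 > 11, search left half
lo=3, hi=3, mid=3, arr[mid]=6 -> 6 < 11, search right half
lo=4 > hi=3, target 11 not found

Binary search determines that 11 is not in the array after 4 comparisons. The search space was exhausted without finding the target.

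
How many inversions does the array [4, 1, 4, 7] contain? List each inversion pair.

Finding inversions in [4, 1, 4, 7]:

(0, 1): arr[0]=4 > arr[1]=1

Total inversions: 1

The array has 1 inversion(s): (0,1). Each pair (i,j) satisfies i < j and arr[i] > arr[j].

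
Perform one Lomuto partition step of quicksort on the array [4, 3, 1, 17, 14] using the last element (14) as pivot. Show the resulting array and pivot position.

Lomuto partition with pivot = 14:

Initial array: [4, 3, 1, 17, 14]

arr[0]=4 <= 14: swap with position 0, array becomes [4, 3, 1, 17, 14]
arr[1]=3 <= 14: swap with position 1, array becomes [4, 3, 1, 17, 14]
arr[2]=1 <= 14: swap with position 2, array becomes [4, 3, 1, 17, 14]
arr[3]=17 > 14: no swap

Place pivot at position 3: [4, 3, 1, 14, 17]
Pivot position: 3

After partitioning with pivot 14, the array becomes [4, 3, 1, 14, 17]. The pivot is placed at index 3. All elements to the left of the pivot are <= 14, and all elements to the right are > 14.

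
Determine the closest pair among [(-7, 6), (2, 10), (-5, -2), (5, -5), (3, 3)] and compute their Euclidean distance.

Computing all pairwise distances among 5 points:

d((-7, 6), (2, 10)) = 9.8489
d((-7, 6), (-5, -2)) = 8.2462
d((-7, 6), (5, -5)) = 16.2788
d((-7, 6), (3, 3)) = 10.4403
d((2, 10), (-5, -2)) = 13.8924
d((2, 10), (5, -5)) = 15.2971
d((2, 10), (3, 3)) = 7.0711 <-- minimum
d((-5, -2), (5, -5)) = 10.4403
d((-5, -2), (3, 3)) = 9.434
d((5, -5), (3, 3)) = 8.2462

Closest pair: (2, 10) and (3, 3) with distance 7.0711

The closest pair is (2, 10) and (3, 3) with Euclidean distance 7.0711. For 5 points, brute-force pairwise comparison is shown above. For large n, the divide-and-conquer algorithm (sort by x, recurse on halves, check the dividing strip) achieves O(n log n).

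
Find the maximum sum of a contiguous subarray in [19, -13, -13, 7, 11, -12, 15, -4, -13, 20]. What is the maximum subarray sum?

Using Kadane's algorithm on [19, -13, -13, 7, 11, -12, 15, -4, -13, 20]:

Scanning through the array:
Position 1 (value -13): max_ending_here = 6, max_so_far = 19
Position 2 (value -13): max_ending_here = -7, max_so_far = 19
Position 3 (value 7): max_ending_here = 7, max_so_far = 19
Position 4 (value 11): max_ending_here = 18, max_so_far = 19
Position 5 (value -12): max_ending_here = 6, max_so_far = 19
Position 6 (value 15): max_ending_here = 21, max_so_far = 21
Position 7 (value -4): max_ending_here = 17, max_so_far = 21
Position 8 (value -13): max_ending_here = 4, max_so_far = 21
Position 9 (value 20): max_ending_here = 24, max_so_far = 24

Maximum subarray: [7, 11, -12, 15, -4, -13, 20]
Maximum sum: 24

The maximum subarray is [7, 11, -12, 15, -4, -13, 20] with sum 24. This subarray runs from index 3 to index 9.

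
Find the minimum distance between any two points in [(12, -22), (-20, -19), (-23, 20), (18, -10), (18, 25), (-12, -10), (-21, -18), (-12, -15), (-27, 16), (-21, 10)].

Computing all pairwise distances among 10 points:

d((12, -22), (-20, -19)) = 32.1403
d((12, -22), (-23, 20)) = 54.6717
d((12, -22), (18, -10)) = 13.4164
d((12, -22), (18, 25)) = 47.3814
d((12, -22), (-12, -10)) = 26.8328
d((12, -22), (-21, -18)) = 33.2415
d((12, -22), (-12, -15)) = 25.0
d((12, -22), (-27, 16)) = 54.4518
d((12, -22), (-21, 10)) = 45.9674
d((-20, -19), (-23, 20)) = 39.1152
d((-20, -19), (18, -10)) = 39.0512
d((-20, -19), (18, 25)) = 58.1378
d((-20, -19), (-12, -10)) = 12.0416
d((-20, -19), (-21, -18)) = 1.4142 <-- minimum
d((-20, -19), (-12, -15)) = 8.9443
d((-20, -19), (-27, 16)) = 35.6931
d((-20, -19), (-21, 10)) = 29.0172
d((-23, 20), (18, -10)) = 50.8035
d((-23, 20), (18, 25)) = 41.3038
d((-23, 20), (-12, -10)) = 31.9531
d((-23, 20), (-21, -18)) = 38.0526
d((-23, 20), (-12, -15)) = 36.6879
d((-23, 20), (-27, 16)) = 5.6569
d((-23, 20), (-21, 10)) = 10.198
d((18, -10), (18, 25)) = 35.0
d((18, -10), (-12, -10)) = 30.0
d((18, -10), (-21, -18)) = 39.8121
d((18, -10), (-12, -15)) = 30.4138
d((18, -10), (-27, 16)) = 51.9711
d((18, -10), (-21, 10)) = 43.8292
d((18, 25), (-12, -10)) = 46.0977
d((18, 25), (-21, -18)) = 58.0517
d((18, 25), (-12, -15)) = 50.0
d((18, 25), (-27, 16)) = 45.8912
d((18, 25), (-21, 10)) = 41.7852
d((-12, -10), (-21, -18)) = 12.0416
d((-12, -10), (-12, -15)) = 5.0
d((-12, -10), (-27, 16)) = 30.0167
d((-12, -10), (-21, 10)) = 21.9317
d((-21, -18), (-12, -15)) = 9.4868
d((-21, -18), (-27, 16)) = 34.5254
d((-21, -18), (-21, 10)) = 28.0
d((-12, -15), (-27, 16)) = 34.4384
d((-12, -15), (-21, 10)) = 26.5707
d((-27, 16), (-21, 10)) = 8.4853

Closest pair: (-20, -19) and (-21, -18) with distance 1.4142

The closest pair is (-20, -19) and (-21, -18) with Euclidean distance 1.4142. For 10 points, brute-force pairwise comparison is shown above. For large n, the divide-and-conquer algorithm (sort by x, recurse on halves, check the dividing strip) achieves O(n log n).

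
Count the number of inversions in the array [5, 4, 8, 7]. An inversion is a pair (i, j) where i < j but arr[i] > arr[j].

Finding inversions in [5, 4, 8, 7]:

(0, 1): arr[0]=5 > arr[1]=4
(2, 3): arr[2]=8 > arr[3]=7

Total inversions: 2

The array has 2 inversion(s): (0,1), (2,3). Each pair (i,j) satisfies i < j and arr[i] > arr[j].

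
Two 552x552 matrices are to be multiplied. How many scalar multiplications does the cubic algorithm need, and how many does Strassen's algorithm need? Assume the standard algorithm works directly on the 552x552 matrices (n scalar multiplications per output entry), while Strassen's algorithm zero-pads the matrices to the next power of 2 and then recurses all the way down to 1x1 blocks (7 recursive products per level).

Matrix multiplication for 552x552 matrices:

Strassen's algorithm requires power-of-2 dimensions. Pad 552x552 to 1024x1024 (next power of 2).

Standard algorithm: 552^3 = 168196608 multiplications
Strassen's algorithm: 7^(log2(1024)) = 7^10 = 282475249 multiplications
Difference: 168196608 - 282475249 = -114278641 (Strassen uses MORE here due to padding overhead — for small or just-over-power-of-2 n, padding can outweigh the per-level savings)

Standard: 168196608 multiplications (552^3). Strassen: 282475249 multiplications (7^10, after padding to 1024x1024). Strassen reduces 8 recursive multiplications to 7 at each level.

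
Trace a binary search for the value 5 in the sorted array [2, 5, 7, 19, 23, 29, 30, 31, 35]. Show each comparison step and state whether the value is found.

Binary search for 5 in [2, 5, 7, 19, 23, 29, 30, 31, 35]:

lo=0, hi=8, mid=4, arr[mid]=23 -> 23 > 5, search left half
lo=0, hi=3, mid=1, arr[mid]=5 -> Found target at index 1!

Binary search finds 5 at index 1 after 2 comparisons. The search repeatedly halves the search space by comparing with the middle element.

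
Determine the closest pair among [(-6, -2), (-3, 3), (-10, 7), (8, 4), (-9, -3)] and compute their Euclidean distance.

Computing all pairwise distances among 5 points:

d((-6, -2), (-3, 3)) = 5.831
d((-6, -2), (-10, 7)) = 9.8489
d((-6, -2), (8, 4)) = 15.2315
d((-6, -2), (-9, -3)) = 3.1623 <-- minimum
d((-3, 3), (-10, 7)) = 8.0623
d((-3, 3), (8, 4)) = 11.0454
d((-3, 3), (-9, -3)) = 8.4853
d((-10, 7), (8, 4)) = 18.2483
d((-10, 7), (-9, -3)) = 10.0499
d((8, 4), (-9, -3)) = 18.3848

Closest pair: (-6, -2) and (-9, -3) with distance 3.1623

The closest pair is (-6, -2) and (-9, -3) with Euclidean distance 3.1623. For 5 points, brute-force pairwise comparison is shown above. For large n, the divide-and-conquer algorithm (sort by x, recurse on halves, check the dividing strip) achieves O(n log n).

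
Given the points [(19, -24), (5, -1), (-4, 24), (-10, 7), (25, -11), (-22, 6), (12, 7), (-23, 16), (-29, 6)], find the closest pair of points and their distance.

Computing all pairwise distances among 9 points:

d((19, -24), (5, -1)) = 26.9258
d((19, -24), (-4, 24)) = 53.2259
d((19, -24), (-10, 7)) = 42.45
d((19, -24), (25, -11)) = 14.3178
d((19, -24), (-22, 6)) = 50.8035
d((19, -24), (12, 7)) = 31.7805
d((19, -24), (-23, 16)) = 58.0
d((19, -24), (-29, 6)) = 56.6039
d((5, -1), (-4, 24)) = 26.5707
d((5, -1), (-10, 7)) = 17.0
d((5, -1), (25, -11)) = 22.3607
d((5, -1), (-22, 6)) = 27.8927
d((5, -1), (12, 7)) = 10.6301
d((5, -1), (-23, 16)) = 32.7567
d((5, -1), (-29, 6)) = 34.7131
d((-4, 24), (-10, 7)) = 18.0278
d((-4, 24), (25, -11)) = 45.4533
d((-4, 24), (-22, 6)) = 25.4558
d((-4, 24), (12, 7)) = 23.3452
d((-4, 24), (-23, 16)) = 20.6155
d((-4, 24), (-29, 6)) = 30.8058
d((-10, 7), (25, -11)) = 39.3573
d((-10, 7), (-22, 6)) = 12.0416
d((-10, 7), (12, 7)) = 22.0
d((-10, 7), (-23, 16)) = 15.8114
d((-10, 7), (-29, 6)) = 19.0263
d((25, -11), (-22, 6)) = 49.98
d((25, -11), (12, 7)) = 22.2036
d((25, -11), (-23, 16)) = 55.0727
d((25, -11), (-29, 6)) = 56.6127
d((-22, 6), (12, 7)) = 34.0147
d((-22, 6), (-23, 16)) = 10.0499
d((-22, 6), (-29, 6)) = 7.0 <-- minimum
d((12, 7), (-23, 16)) = 36.1386
d((12, 7), (-29, 6)) = 41.0122
d((-23, 16), (-29, 6)) = 11.6619

Closest pair: (-22, 6) and (-29, 6) with distance 7.0

The closest pair is (-22, 6) and (-29, 6) with Euclidean distance 7.0. For 9 points, brute-force pairwise comparison is shown above. For large n, the divide-and-conquer algorithm (sort by x, recurse on halves, check the dividing strip) achieves O(n log n).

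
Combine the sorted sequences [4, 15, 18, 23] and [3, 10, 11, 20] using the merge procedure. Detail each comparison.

Merging process:

Compare 4 vs 3: take 3 from right. Merged: [3]
Compare 4 vs 10: take 4 from left. Merged: [3, 4]
Compare 15 vs 10: take 10 from right. Merged: [3, 4, 10]
Compare 15 vs 11: take 11 from right. Merged: [3, 4, 10, 11]
Compare 15 vs 20: take 15 from left. Merged: [3, 4, 10, 11, 15]
Compare 18 vs 20: take 18 from left. Merged: [3, 4, 10, 11, 15, 18]
Compare 23 vs 20: take 20 from right. Merged: [3, 4, 10, 11, 15, 18, 20]
Append remaining from left: [23]. Merged: [3, 4, 10, 11, 15, 18, 20, 23]

Final merged array: [3, 4, 10, 11, 15, 18, 20, 23]
Total comparisons: 7

The merged array is [3, 4, 10, 11, 15, 18, 20, 23], requiring 7 comparisons. The merge step runs in O(n) time where n is the total number of elements.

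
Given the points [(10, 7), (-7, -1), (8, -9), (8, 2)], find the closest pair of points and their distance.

Computing all pairwise distances among 4 points:

d((10, 7), (-7, -1)) = 18.7883
d((10, 7), (8, -9)) = 16.1245
d((10, 7), (8, 2)) = 5.3852 <-- minimum
d((-7, -1), (8, -9)) = 17.0
d((-7, -1), (8, 2)) = 15.2971
d((8, -9), (8, 2)) = 11.0

Closest pair: (10, 7) and (8, 2) with distance 5.3852

The closest pair is (10, 7) and (8, 2) with Euclidean distance 5.3852. For 4 points, brute-force pairwise comparison is shown above. For large n, the divide-and-conquer algorithm (sort by x, recurse on halves, check the dividing strip) achieves O(n log n).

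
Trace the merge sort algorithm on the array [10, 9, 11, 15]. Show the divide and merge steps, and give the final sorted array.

Merge sort trace:

Split: [10, 9, 11, 15] -> [10, 9] and [11, 15]
  Split: [10, 9] -> [10] and [9]
  Merge: [10] + [9] -> [9, 10]
  Split: [11, 15] -> [11] and [15]
  Merge: [11] + [15] -> [11, 15]
Merge: [9, 10] + [11, 15] -> [9, 10, 11, 15]

Final sorted array: [9, 10, 11, 15]

The merge sort proceeds by recursively splitting the array and merging sorted halves.
After all merges, the sorted array is [9, 10, 11, 15].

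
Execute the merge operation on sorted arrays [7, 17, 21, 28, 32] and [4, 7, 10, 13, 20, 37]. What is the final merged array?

Merging process:

Compare 7 vs 4: take 4 from right. Merged: [4]
Compare 7 vs 7: take 7 from left. Merged: [4, 7]
Compare 17 vs 7: take 7 from right. Merged: [4, 7, 7]
Compare 17 vs 10: take 10 from right. Merged: [4, 7, 7, 10]
Compare 17 vs 13: take 13 from right. Merged: [4, 7, 7, 10, 13]
Compare 17 vs 20: take 17 from left. Merged: [4, 7, 7, 10, 13, 17]
Compare 21 vs 20: take 20 from right. Merged: [4, 7, 7, 10, 13, 17, 20]
Compare 21 vs 37: take 21 from left. Merged: [4, 7, 7, 10, 13, 17, 20, 21]
Compare 28 vs 37: take 28 from left. Merged: [4, 7, 7, 10, 13, 17, 20, 21, 28]
Compare 32 vs 37: take 32 from left. Merged: [4, 7, 7, 10, 13, 17, 20, 21, 28, 32]
Append remaining from right: [37]. Merged: [4, 7, 7, 10, 13, 17, 20, 21, 28, 32, 37]

Final merged array: [4, 7, 7, 10, 13, 17, 20, 21, 28, 32, 37]
Total comparisons: 10

The merged array is [4, 7, 7, 10, 13, 17, 20, 21, 28, 32, 37], requiring 10 comparisons. The merge step runs in O(n) time where n is the total number of elements.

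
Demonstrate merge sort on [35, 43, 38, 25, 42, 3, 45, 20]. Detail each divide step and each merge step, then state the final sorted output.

Merge sort trace:

Split: [35, 43, 38, 25, 42, 3, 45, 20] -> [35, 43, 38, 25] and [42, 3, 45, 20]
  Split: [35, 43, 38, 25] -> [35, 43] and [38, 25]
    Split: [35, 43] -> [35] and [43]
    Merge: [35] + [43] -> [35, 43]
    Split: [38, 25] -> [38] and [25]
    Merge: [38] + [25] -> [25, 38]
  Merge: [35, 43] + [25, 38] -> [25, 35, 38, 43]
  Split: [42, 3, 45, 20] -> [42, 3] and [45, 20]
    Split: [42, 3] -> [42] and [3]
    Merge: [42] + [3] -> [3, 42]
    Split: [45, 20] -> [45] and [20]
    Merge: [45] + [20] -> [20, 45]
  Merge: [3, 42] + [20, 45] -> [3, 20, 42, 45]
Merge: [25, 35, 38, 43] + [3, 20, 42, 45] -> [3, 20, 25, 35, 38, 42, 43, 45]

Final sorted array: [3, 20, 25, 35, 38, 42, 43, 45]

The merge sort proceeds by recursively splitting the array and merging sorted halves.
After all merges, the sorted array is [3, 20, 25, 35, 38, 42, 43, 45].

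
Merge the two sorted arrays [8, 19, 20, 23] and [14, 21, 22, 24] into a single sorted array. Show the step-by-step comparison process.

Merging process:

Compare 8 vs 14: take 8 from left. Merged: [8]
Compare 19 vs 14: take 14 from right. Merged: [8, 14]
Compare 19 vs 21: take 19 from left. Merged: [8, 14, 19]
Compare 20 vs 21: take 20 from left. Merged: [8, 14, 19, 20]
Compare 23 vs 21: take 21 from right. Merged: [8, 14, 19, 20, 21]
Compare 23 vs 22: take 22 from right. Merged: [8, 14, 19, 20, 21, 22]
Compare 23 vs 24: take 23 from left. Merged: [8, 14, 19, 20, 21, 22, 23]
Append remaining from right: [24]. Merged: [8, 14, 19, 20, 21, 22, 23, 24]

Final merged array: [8, 14, 19, 20, 21, 22, 23, 24]
Total comparisons: 7

The merged array is [8, 14, 19, 20, 21, 22, 23, 24], requiring 7 comparisons. The merge step runs in O(n) time where n is the total number of elements.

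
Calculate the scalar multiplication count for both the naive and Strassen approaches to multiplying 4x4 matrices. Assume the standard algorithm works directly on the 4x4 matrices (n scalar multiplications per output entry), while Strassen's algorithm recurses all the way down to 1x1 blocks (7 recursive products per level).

Matrix multiplication for 4x4 matrices:

Standard algorithm: 4^3 = 64 multiplications
Strassen's algorithm: 7^(log2(4)) = 7^2 = 49 multiplications
Savings: 64 - 49 = 15 multiplications

Standard: 64 multiplications (4^3). Strassen: 49 multiplications (7^2). Strassen reduces 8 recursive multiplications to 7 at each level.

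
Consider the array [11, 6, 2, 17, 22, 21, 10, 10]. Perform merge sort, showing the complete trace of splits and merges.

Merge sort trace:

Split: [11, 6, 2, 17, 22, 21, 10, 10] -> [11, 6, 2, 17] and [22, 21, 10, 10]
  Split: [11, 6, 2, 17] -> [11, 6] and [2, 17]
    Split: [11, 6] -> [11] and [6]
    Merge: [11] + [6] -> [6, 11]
    Split: [2, 17] -> [2] and [17]
    Merge: [2] + [17] -> [2, 17]
  Merge: [6, 11] + [2, 17] -> [2, 6, 11, 17]
  Split: [22, 21, 10, 10] -> [22, 21] and [10, 10]
    Split: [22, 21] -> [22] and [21]
    Merge: [22] + [21] -> [21, 22]
    Split: [10, 10] -> [10] and [10]
    Merge: [10] + [10] -> [10, 10]
  Merge: [21, 22] + [10, 10] -> [10, 10, 21, 22]
Merge: [2, 6, 11, 17] + [10, 10, 21, 22] -> [2, 6, 10, 10, 11, 17, 21, 22]

Final sorted array: [2, 6, 10, 10, 11, 17, 21, 22]

The merge sort proceeds by recursively splitting the array and merging sorted halves.
After all merges, the sorted array is [2, 6, 10, 10, 11, 17, 21, 22].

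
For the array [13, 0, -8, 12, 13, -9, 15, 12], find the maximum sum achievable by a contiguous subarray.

Using Kadane's algorithm on [13, 0, -8, 12, 13, -9, 15, 12]:

Scanning through the array:
Position 1 (value 0): max_ending_here = 13, max_so_far = 13
Position 2 (value -8): max_ending_here = 5, max_so_far = 13
Position 3 (value 12): max_ending_here = 17, max_so_far = 17
Position 4 (value 13): max_ending_here = 30, max_so_far = 30
Position 5 (value -9): max_ending_here = 21, max_so_far = 30
Position 6 (value 15): max_ending_here = 36, max_so_far = 36
Position 7 (value 12): max_ending_here = 48, max_so_far = 48

Maximum subarray: [13, 0, -8, 12, 13, -9, 15, 12]
Maximum sum: 48

The maximum subarray is [13, 0, -8, 12, 13, -9, 15, 12] with sum 48. This subarray runs from index 0 to index 7.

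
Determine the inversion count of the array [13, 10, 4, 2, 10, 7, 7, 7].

Finding inversions in [13, 10, 4, 2, 10, 7, 7, 7]:

(0, 1): arr[0]=13 > arr[1]=10
(0, 2): arr[0]=13 > arr[2]=4
(0, 3): arr[0]=13 > arr[3]=2
(0, 4): arr[0]=13 > arr[4]=10
(0, 5): arr[0]=13 > arr[5]=7
(0, 6): arr[0]=13 > arr[6]=7
(0, 7): arr[0]=13 > arr[7]=7
(1, 2): arr[1]=10 > arr[2]=4
(1, 3): arr[1]=10 > arr[3]=2
(1, 5): arr[1]=10 > arr[5]=7
(1, 6): arr[1]=10 > arr[6]=7
(1, 7): arr[1]=10 > arr[7]=7
(2, 3): arr[2]=4 > arr[3]=2
(4, 5): arr[4]=10 > arr[5]=7
(4, 6): arr[4]=10 > arr[6]=7
(4, 7): arr[4]=10 > arr[7]=7

Total inversions: 16

The array has 16 inversion(s): (0,1), (0,2), (0,3), (0,4), (0,5), (0,6), (0,7), (1,2), (1,3), (1,5), (1,6), (1,7), (2,3), (4,5), (4,6), (4,7). Each pair (i,j) satisfies i < j and arr[i] > arr[j].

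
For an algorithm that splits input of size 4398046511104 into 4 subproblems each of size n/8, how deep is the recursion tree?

For divide and conquer with division factor 8:

Problem sizes at each level:
Level 0: 4398046511104
Level 1: 549755813888
Level 2: 68719476736
Level 3: 8589934592
Level 4: 1073741824
Level 5: 134217728
Level 6: 16777216
Level 7: 2097152
Level 8: 262144
Level 9: 32768
Level 10: 4096
Level 11: 512
Level 12: 64
Level 13: 8
Level 14: 1

The root is level 0 and the size-1 base case is level 14 (the tree spans levels 0 through 14, i.e. 15 levels counting the root), so the depth is the number of divisions: log_8(4398046511104) = 14

The recursion tree depth is log_8(4398046511104) = 14. At each level, the problem size is divided by 8, so it takes 14 divisions to reduce to a base case of size 1. The algorithm makes 4 recursive calls at each level.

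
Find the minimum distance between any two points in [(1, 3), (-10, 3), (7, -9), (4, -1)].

Computing all pairwise distances among 4 points:

d((1, 3), (-10, 3)) = 11.0
d((1, 3), (7, -9)) = 13.4164
d((1, 3), (4, -1)) = 5.0 <-- minimum
d((-10, 3), (7, -9)) = 20.8087
d((-10, 3), (4, -1)) = 14.5602
d((7, -9), (4, -1)) = 8.544

Closest pair: (1, 3) and (4, -1) with distance 5.0

The closest pair is (1, 3) and (4, -1) with Euclidean distance 5.0. For 4 points, brute-force pairwise comparison is shown above. For large n, the divide-and-conquer algorithm (sort by x, recurse on halves, check the dividing strip) achieves O(n log n).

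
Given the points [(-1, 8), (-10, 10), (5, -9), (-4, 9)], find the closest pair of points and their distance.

Computing all pairwise distances among 4 points:

d((-1, 8), (-10, 10)) = 9.2195
d((-1, 8), (5, -9)) = 18.0278
d((-1, 8), (-4, 9)) = 3.1623 <-- minimum
d((-10, 10), (5, -9)) = 24.2074
d((-10, 10), (-4, 9)) = 6.0828
d((5, -9), (-4, 9)) = 20.1246

Closest pair: (-1, 8) and (-4, 9) with distance 3.1623

The closest pair is (-1, 8) and (-4, 9) with Euclidean distance 3.1623. For 4 points, brute-force pairwise comparison is shown above. For large n, the divide-and-conquer algorithm (sort by x, recurse on halves, check the dividing strip) achieves O(n log n).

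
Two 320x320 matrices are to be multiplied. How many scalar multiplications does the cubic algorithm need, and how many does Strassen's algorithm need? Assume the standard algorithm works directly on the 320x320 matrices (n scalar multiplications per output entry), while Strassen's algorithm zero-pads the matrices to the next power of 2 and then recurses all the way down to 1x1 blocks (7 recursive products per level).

Matrix multiplication for 320x320 matrices:

Strassen's algorithm requires power-of-2 dimensions. Pad 320x320 to 512x512 (next power of 2).

Standard algorithm: 320^3 = 32768000 multiplications
Strassen's algorithm: 7^(log2(512)) = 7^9 = 40353607 multiplications
Difference: 32768000 - 40353607 = -7585607 (Strassen uses MORE here due to padding overhead — for small or just-over-power-of-2 n, padding can outweigh the per-level savings)

Standard: 32768000 multiplications (320^3). Strassen: 40353607 multiplications (7^9, after padding to 512x512). Strassen reduces 8 recursive multiplications to 7 at each level.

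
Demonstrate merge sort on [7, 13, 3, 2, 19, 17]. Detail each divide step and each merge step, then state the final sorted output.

Merge sort trace:

Split: [7, 13, 3, 2, 19, 17] -> [7, 13, 3] and [2, 19, 17]
  Split: [7, 13, 3] -> [7] and [13, 3]
    Split: [13, 3] -> [13] and [3]
    Merge: [13] + [3] -> [3, 13]
  Merge: [7] + [3, 13] -> [3, 7, 13]
  Split: [2, 19, 17] -> [2] and [19, 17]
    Split: [19, 17] -> [19] and [17]
    Merge: [19] + [17] -> [17, 19]
  Merge: [2] + [17, 19] -> [2, 17, 19]
Merge: [3, 7, 13] + [2, 17, 19] -> [2, 3, 7, 13, 17, 19]

Final sorted array: [2, 3, 7, 13, 17, 19]

The merge sort proceeds by recursively splitting the array and merging sorted halves.
After all merges, the sorted array is [2, 3, 7, 13, 17, 19].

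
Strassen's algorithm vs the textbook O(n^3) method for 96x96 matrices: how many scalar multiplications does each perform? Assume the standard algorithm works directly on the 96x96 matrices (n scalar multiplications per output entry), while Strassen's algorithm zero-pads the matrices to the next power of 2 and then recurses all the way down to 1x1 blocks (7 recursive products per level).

Matrix multiplication for 96x96 matrices:

Strassen's algorithm requires power-of-2 dimensions. Pad 96x96 to 128x128 (next power of 2).

Standard algorithm: 96^3 = 884736 multiplications
Strassen's algorithm: 7^(log2(128)) = 7^7 = 823543 multiplications
Savings: 884736 - 823543 = 61193 multiplications

Standard: 884736 multiplications (96^3). Strassen: 823543 multiplications (7^7, after padding to 128x128). Strassen reduces 8 recursive multiplications to 7 at each level.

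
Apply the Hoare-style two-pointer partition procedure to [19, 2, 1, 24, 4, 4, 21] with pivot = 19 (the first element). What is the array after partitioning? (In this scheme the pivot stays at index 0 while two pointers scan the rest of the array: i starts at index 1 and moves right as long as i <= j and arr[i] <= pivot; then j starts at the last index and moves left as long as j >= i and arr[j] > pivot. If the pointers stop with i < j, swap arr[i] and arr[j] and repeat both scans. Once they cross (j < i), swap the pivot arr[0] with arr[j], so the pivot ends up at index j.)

Hoare-style two-pointer partition with pivot = 19:

Initial array: [19, 2, 1, 24, 4, 4, 21]

Pointers start at i = 1, j = 6.
i stops at index 3 (arr[3]=24 > 19), j stops at index 5 (arr[5]=4 <= 19): swap arr[3] and arr[5], array becomes [19, 2, 1, 4, 4, 24, 21]
i ends at 5, j ends at 4: the pointers have crossed (j < i), so scanning stops.

Swap pivot arr[0] with arr[4] to place pivot at position 4: [4, 2, 1, 4, 19, 24, 21]
Pivot position: 4

After partitioning with pivot 19, the array becomes [4, 2, 1, 4, 19, 24, 21]. The pivot is placed at index 4. All elements to the left of the pivot are <= 19, and all elements to the right are > 19.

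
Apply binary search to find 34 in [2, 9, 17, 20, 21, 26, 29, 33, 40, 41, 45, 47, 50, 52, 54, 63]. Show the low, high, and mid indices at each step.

Binary search for 34 in [2, 9, 17, 20, 21, 26, 29, 33, 40, 41, 45, 47, 50, 52, 54, 63]:

lo=0, hi=15, mid=7, arr[mid]=33 -> 33 < 34, search right half
lo=8, hi=15, mid=11, arr[mid]=47 -> 47 > 34, search left half
lo=8, hi=10, mid=9, arr[mid]=41 -> 41 > 34, search left half
lo=8, hi=8, mid=8, arr[mid]=40 -> 40 > 34, search left half
lo=8 > hi=7, target 34 not found

Binary search determines that 34 is not in the array after 4 comparisons. The search space was exhausted without finding the target.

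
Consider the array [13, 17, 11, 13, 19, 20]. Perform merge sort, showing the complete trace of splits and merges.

Merge sort trace:

Split: [13, 17, 11, 13, 19, 20] -> [13, 17, 11] and [13, 19, 20]
  Split: [13, 17, 11] -> [13] and [17, 11]
    Split: [17, 11] -> [17] and [11]
    Merge: [17] + [11] -> [11, 17]
  Merge: [13] + [11, 17] -> [11, 13, 17]
  Split: [13, 19, 20] -> [13] and [19, 20]
    Split: [19, 20] -> [19] and [20]
    Merge: [19] + [20] -> [19, 20]
  Merge: [13] + [19, 20] -> [13, 19, 20]
Merge: [11, 13, 17] + [13, 19, 20] -> [11, 13, 13, 17, 19, 20]

Final sorted array: [11, 13, 13, 17, 19, 20]

The merge sort proceeds by recursively splitting the array and merging sorted halves.
After all merges, the sorted array is [11, 13, 13, 17, 19, 20].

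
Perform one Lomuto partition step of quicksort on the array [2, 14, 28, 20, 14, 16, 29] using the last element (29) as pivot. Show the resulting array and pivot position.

Lomuto partition with pivot = 29:

Initial array: [2, 14, 28, 20, 14, 16, 29]

arr[0]=2 <= 29: swap with position 0, array becomes [2, 14, 28, 20, 14, 16, 29]
arr[1]=14 <= 29: swap with position 1, array becomes [2, 14, 28, 20, 14, 16, 29]
arr[2]=28 <= 29: swap with position 2, array becomes [2, 14, 28, 20, 14, 16, 29]
arr[3]=20 <= 29: swap with position 3, array becomes [2, 14, 28, 20, 14, 16, 29]
arr[4]=14 <= 29: swap with position 4, array becomes [2, 14, 28, 20, 14, 16, 29]
arr[5]=16 <= 29: swap with position 5, array becomes [2, 14, 28, 20, 14, 16, 29]

Place pivot at position 6: [2, 14, 28, 20, 14, 16, 29]
Pivot position: 6

After partitioning with pivot 29, the array becomes [2, 14, 28, 20, 14, 16, 29]. The pivot is placed at index 6. All elements to the left of the pivot are <= 29, and all elements to the right are > 29.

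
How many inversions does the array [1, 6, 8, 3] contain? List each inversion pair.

Finding inversions in [1, 6, 8, 3]:

(1, 3): arr[1]=6 > arr[3]=3
(2, 3): arr[2]=8 > arr[3]=3

Total inversions: 2

The array has 2 inversion(s): (1,3), (2,3). Each pair (i,j) satisfies i < j and arr[i] > arr[j].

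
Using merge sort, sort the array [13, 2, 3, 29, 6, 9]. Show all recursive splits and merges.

Merge sort trace:

Split: [13, 2, 3, 29, 6, 9] -> [13, 2, 3] and [29, 6, 9]
  Split: [13, 2, 3] -> [13] and [2, 3]
    Split: [2, 3] -> [2] and [3]
    Merge: [2] + [3] -> [2, 3]
  Merge: [13] + [2, 3] -> [2, 3, 13]
  Split: [29, 6, 9] -> [29] and [6, 9]
    Split: [6, 9] -> [6] and [9]
    Merge: [6] + [9] -> [6, 9]
  Merge: [29] + [6, 9] -> [6, 9, 29]
Merge: [2, 3, 13] + [6, 9, 29] -> [2, 3, 6, 9, 13, 29]

Final sorted array: [2, 3, 6, 9, 13, 29]

The merge sort proceeds by recursively splitting the array and merging sorted halves.
After all merges, the sorted array is [2, 3, 6, 9, 13, 29].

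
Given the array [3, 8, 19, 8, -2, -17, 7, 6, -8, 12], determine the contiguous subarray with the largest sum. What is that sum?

Using Kadane's algorithm on [3, 8, 19, 8, -2, -17, 7, 6, -8, 12]:

Scanning through the array:
Position 1 (value 8): max_ending_here = 11, max_so_far = 11
Position 2 (value 19): max_ending_here = 30, max_so_far = 30
Position 3 (value 8): max_ending_here = 38, max_so_far = 38
Position 4 (value -2): max_ending_here = 36, max_so_far = 38
Position 5 (value -17): max_ending_here = 19, max_so_far = 38
Position 6 (value 7): max_ending_here = 26, max_so_far = 38
Position 7 (value 6): max_ending_here = 32, max_so_far = 38
Position 8 (value -8): max_ending_here = 24, max_so_far = 38
Position 9 (value 12): max_ending_here = 36, max_so_far = 38

Maximum subarray: [3, 8, 19, 8]
Maximum sum: 38

The maximum subarray is [3, 8, 19, 8] with sum 38. This subarray runs from index 0 to index 3.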